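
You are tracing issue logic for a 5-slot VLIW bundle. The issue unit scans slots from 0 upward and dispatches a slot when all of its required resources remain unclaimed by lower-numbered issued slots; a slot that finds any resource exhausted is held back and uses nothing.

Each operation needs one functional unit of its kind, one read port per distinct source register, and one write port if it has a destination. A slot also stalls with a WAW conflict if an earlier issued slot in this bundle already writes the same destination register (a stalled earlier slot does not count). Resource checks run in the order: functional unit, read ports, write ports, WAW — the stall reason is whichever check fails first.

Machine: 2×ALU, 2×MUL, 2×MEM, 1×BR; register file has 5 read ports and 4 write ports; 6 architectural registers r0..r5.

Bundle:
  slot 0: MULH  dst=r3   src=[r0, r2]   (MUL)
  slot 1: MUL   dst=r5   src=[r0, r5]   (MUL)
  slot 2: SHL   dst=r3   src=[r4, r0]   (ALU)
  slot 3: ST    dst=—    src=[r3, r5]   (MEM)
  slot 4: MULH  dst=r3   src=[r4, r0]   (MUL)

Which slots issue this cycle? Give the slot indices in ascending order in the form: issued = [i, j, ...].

  0. MUL→r3 ⇒ go  {2A/1Mu/2Ld/1B | 3r 3w}
  1. MUL→r5 ⇒ go  {2A/0Mu/2Ld/1B | 1r 2w}
  2. ALU→r3 ⇒ no(RD_PORT)  {2A/0Mu/2Ld/1B | 1r 2w}
  3. MEM ⇒ no(RD_PORT)  {2A/0Mu/2Ld/1B | 1r 2w}
  4. MUL→r3 ⇒ no(FU)  {2A/0Mu/2Ld/1B | 1r 2w}

issued = [0, 1]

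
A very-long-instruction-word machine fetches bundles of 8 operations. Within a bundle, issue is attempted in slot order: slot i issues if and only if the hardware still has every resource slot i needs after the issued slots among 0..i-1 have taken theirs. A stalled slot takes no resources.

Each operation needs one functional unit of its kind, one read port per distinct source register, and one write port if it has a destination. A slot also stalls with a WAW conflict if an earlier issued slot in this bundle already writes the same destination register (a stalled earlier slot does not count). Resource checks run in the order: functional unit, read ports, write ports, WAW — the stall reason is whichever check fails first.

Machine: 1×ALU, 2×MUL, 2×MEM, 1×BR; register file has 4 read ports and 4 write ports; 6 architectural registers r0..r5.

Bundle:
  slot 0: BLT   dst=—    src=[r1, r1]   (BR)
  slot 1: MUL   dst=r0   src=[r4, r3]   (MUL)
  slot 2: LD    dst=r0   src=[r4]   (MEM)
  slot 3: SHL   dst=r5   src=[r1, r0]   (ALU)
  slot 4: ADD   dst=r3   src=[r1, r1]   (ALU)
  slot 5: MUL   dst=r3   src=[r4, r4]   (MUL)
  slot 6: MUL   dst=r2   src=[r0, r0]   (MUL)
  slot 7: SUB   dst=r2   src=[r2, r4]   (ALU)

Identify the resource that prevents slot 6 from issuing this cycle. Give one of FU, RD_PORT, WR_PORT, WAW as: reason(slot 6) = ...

reason(slot 6) = RD_PORT

  0. BR ⇒ go  {1A/2Mu/2Ld/0B | 3r 4w}
  1. MUL→r0 ⇒ go  {1A/1Mu/2Ld/0B | 1r 3w}
  2. MEM→r0 ⇒ no(WAW)  {1A/1Mu/2Ld/0B | 1r 3w}
  3. ALU→r5 ⇒ no(RD_PORT)  {1A/1Mu/2Ld/0B | 1r 3w}
  4. ALU→r3 ⇒ go  {0A/1Mu/2Ld/0B | 0r 2w}
  5. MUL→r3 ⇒ no(RD_PORT)  {0A/1Mu/2Ld/0B | 0r 2w}
  6. MUL→r2 ⇒ no(RD_PORT)  {0A/1Mu/2Ld/0B | 0r 2w}
  7. ALU→r2 ⇒ no(FU)  {0A/1Mu/2Ld/0B | 0r 2w}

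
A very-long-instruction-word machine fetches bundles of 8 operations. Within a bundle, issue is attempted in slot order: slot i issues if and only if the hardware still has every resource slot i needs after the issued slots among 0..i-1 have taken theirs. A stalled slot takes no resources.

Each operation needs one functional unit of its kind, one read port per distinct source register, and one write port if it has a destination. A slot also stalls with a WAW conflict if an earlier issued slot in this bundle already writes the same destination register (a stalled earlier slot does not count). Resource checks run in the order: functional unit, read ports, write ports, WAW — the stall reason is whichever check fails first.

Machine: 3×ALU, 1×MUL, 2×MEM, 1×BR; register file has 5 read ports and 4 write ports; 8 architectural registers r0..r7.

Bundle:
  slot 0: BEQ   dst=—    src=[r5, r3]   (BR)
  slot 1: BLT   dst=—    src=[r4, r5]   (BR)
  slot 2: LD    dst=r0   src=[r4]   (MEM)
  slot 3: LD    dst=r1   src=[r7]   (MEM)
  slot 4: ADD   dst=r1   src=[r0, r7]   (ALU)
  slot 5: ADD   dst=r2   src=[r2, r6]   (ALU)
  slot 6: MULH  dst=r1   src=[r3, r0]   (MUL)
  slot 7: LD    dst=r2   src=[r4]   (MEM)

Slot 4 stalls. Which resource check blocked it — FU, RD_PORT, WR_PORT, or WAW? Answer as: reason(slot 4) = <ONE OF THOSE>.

reason(slot 4) = RD_PORT

  0. BR ⇒ go  {3A/1Mu/2Ld/0B | 3r 4w}
  1. BR ⇒ no(FU)  {3A/1Mu/2Ld/0B | 3r 4w}
  2. MEM→r0 ⇒ go  {3A/1Mu/1Ld/0B | 2r 3w}
  3. MEM→r1 ⇒ go  {3A/1Mu/0Ld/0B | 1r 2w}
  4. ALU→r1 ⇒ no(RD_PORT)  {3A/1Mu/0Ld/0B | 1r 2w}
  5. ALU→r2 ⇒ no(RD_PORT)  {3A/1Mu/0Ld/0B | 1r 2w}
  6. MUL→r1 ⇒ no(RD_PORT)  {3A/1Mu/0Ld/0B | 1r 2w}
  7. MEM→r2 ⇒ no(FU)  {3A/1Mu/0Ld/0B | 1r 2w}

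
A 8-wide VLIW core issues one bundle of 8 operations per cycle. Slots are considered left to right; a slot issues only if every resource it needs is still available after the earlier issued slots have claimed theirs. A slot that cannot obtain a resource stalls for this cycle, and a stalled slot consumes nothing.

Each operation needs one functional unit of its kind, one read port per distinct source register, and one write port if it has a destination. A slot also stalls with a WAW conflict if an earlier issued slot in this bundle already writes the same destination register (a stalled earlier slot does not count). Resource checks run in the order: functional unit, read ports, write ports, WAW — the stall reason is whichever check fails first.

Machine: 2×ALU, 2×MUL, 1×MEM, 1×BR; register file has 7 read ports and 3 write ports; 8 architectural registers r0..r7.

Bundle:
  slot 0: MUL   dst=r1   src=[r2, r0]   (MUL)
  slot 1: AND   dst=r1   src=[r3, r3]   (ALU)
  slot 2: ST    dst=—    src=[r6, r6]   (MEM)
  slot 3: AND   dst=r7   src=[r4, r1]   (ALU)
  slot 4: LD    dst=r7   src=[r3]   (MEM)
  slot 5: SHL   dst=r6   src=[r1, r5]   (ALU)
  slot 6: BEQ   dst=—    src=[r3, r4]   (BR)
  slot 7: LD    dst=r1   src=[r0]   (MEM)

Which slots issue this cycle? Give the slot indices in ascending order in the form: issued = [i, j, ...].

  0. MUL→r1 ⇒ go  {2A/1Mu/1Ld/1B | 5r 2w}
  1. ALU→r1 ⇒ no(WAW)  {2A/1Mu/1Ld/1B | 5r 2w}
  2. MEM ⇒ go  {2A/1Mu/0Ld/1B | 4r 2w}
  3. ALU→r7 ⇒ go  {1A/1Mu/0Ld/1B | 2r 1w}
  4. MEM→r7 ⇒ no(FU)  {1A/1Mu/0Ld/1B | 2r 1w}
  5. ALU→r6 ⇒ go  {0A/1Mu/0Ld/1B | 0r 0w}
  6. BR ⇒ no(RD_PORT)  {0A/1Mu/0Ld/1B | 0r 0w}
  7. MEM→r1 ⇒ no(FU)  {0A/1Mu/0Ld/1B | 0r 0w}

issued = [0, 2, 3, 5]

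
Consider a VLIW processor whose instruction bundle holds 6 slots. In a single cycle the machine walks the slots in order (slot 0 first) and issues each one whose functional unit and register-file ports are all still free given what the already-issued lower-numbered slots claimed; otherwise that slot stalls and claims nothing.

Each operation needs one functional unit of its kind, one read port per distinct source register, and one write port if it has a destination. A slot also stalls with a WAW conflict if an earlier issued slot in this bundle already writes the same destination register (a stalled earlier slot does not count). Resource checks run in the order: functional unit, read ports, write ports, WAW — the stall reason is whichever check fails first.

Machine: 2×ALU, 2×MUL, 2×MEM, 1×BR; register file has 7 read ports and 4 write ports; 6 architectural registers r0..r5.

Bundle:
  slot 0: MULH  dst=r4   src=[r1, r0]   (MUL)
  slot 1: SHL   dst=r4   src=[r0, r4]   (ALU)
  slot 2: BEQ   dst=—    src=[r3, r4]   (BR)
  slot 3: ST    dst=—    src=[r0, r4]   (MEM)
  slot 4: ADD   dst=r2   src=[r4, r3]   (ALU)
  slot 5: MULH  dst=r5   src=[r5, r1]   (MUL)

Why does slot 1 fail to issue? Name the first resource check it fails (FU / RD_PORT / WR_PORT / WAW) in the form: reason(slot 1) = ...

reason(slot 1) = WAW

  0. MUL→r4 ⇒ go  {2A/1Mu/2Ld/1B | 5r 3w}
  1. ALU→r4 ⇒ no(WAW)  {2A/1Mu/2Ld/1B | 5r 3w}
  2. BR ⇒ go  {2A/1Mu/2Ld/0B | 3r 3w}
  3. MEM ⇒ go  {2A/1Mu/1Ld/0B | 1r 3w}
  4. ALU→r2 ⇒ no(RD_PORT)  {2A/1Mu/1Ld/0B | 1r 3w}
  5. MUL→r5 ⇒ no(RD_PORT)  {2A/1Mu/1Ld/0B | 1r 3w}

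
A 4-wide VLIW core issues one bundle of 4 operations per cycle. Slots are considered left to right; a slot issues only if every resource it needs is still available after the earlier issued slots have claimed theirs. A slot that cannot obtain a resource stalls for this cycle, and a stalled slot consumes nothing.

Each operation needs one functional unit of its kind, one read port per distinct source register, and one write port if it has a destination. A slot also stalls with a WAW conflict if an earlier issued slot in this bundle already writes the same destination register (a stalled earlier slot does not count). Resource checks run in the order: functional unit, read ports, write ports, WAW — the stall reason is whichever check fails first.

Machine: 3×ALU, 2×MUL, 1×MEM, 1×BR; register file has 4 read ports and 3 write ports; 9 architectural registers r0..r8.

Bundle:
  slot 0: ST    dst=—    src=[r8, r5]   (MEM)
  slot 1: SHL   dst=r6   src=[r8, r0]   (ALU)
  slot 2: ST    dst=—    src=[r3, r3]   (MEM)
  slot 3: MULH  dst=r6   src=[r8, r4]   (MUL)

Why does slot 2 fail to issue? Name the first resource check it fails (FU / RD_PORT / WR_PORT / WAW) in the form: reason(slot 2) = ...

#0 MEM src=r8,r5 dispatched  <A:3 Mu:2 Ld:0 B:1 rd:2 wr:3>
#1 ALU src=r8,r0 dispatched  <A:2 Mu:2 Ld:0 B:1 rd:0 wr:2>
#2 MEM src=r3,r3 held:FU  <A:2 Mu:2 Ld:0 B:1 rd:0 wr:2>
#3 MUL src=r8,r4 held:RD_PORT  <A:2 Mu:2 Ld:0 B:1 rd:0 wr:2>

reason(slot 2) = FU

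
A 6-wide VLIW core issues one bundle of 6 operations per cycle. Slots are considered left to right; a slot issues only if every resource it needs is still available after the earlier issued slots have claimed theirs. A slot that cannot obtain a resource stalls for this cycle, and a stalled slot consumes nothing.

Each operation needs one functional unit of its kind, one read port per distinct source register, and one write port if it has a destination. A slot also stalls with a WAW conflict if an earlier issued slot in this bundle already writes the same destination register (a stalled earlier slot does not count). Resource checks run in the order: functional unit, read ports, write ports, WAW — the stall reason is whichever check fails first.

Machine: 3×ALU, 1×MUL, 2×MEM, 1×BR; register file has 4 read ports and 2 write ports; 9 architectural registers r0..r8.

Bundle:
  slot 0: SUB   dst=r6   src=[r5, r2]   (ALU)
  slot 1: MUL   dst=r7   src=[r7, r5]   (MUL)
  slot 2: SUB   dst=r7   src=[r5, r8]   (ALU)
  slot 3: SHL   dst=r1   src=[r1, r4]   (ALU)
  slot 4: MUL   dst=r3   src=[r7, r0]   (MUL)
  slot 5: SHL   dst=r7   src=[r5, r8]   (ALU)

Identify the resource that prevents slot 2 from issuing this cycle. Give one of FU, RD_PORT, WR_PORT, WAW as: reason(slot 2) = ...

[0] ALU needs rd=2 wr=1: ok; after: ALU=2 MUL=1 MEM=2 BR=1, R=2, W=1
[1] MUL needs rd=2 wr=1: ok; after: ALU=2 MUL=0 MEM=2 BR=1, R=0, W=0
[2] ALU needs rd=2 wr=1: RD_PORT; after: ALU=2 MUL=0 MEM=2 BR=1, R=0, W=0
[3] ALU needs rd=2 wr=1: RD_PORT; after: ALU=2 MUL=0 MEM=2 BR=1, R=0, W=0
[4] MUL needs rd=2 wr=1: FU; after: ALU=2 MUL=0 MEM=2 BR=1, R=0, W=0
[5] ALU needs rd=2 wr=1: RD_PORT; after: ALU=2 MUL=0 MEM=2 BR=1, R=0, W=0

reason(slot 2) = RD_PORT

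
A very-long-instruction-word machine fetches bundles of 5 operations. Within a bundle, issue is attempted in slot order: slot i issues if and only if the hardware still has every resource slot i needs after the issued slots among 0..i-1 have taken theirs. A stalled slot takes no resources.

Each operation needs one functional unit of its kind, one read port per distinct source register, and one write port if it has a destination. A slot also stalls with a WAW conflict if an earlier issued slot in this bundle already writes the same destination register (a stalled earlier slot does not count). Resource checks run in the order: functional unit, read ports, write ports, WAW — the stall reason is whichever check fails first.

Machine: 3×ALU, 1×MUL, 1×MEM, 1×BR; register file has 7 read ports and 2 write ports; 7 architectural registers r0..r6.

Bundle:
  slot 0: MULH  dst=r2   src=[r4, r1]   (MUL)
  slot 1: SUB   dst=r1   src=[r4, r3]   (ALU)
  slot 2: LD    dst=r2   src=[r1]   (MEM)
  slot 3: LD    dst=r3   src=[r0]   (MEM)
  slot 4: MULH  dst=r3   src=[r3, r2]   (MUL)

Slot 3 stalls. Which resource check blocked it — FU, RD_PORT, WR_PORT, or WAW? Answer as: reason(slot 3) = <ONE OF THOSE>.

reason(slot 3) = WR_PORT

slot 0 (MUL): ISSUE — free A3,Mu0,Ld1,B1 rp5 wp1
slot 1 (ALU): ISSUE — free A2,Mu0,Ld1,B1 rp3 wp0
slot 2 (MEM): stall WR_PORT — free A2,Mu0,Ld1,B1 rp3 wp0
slot 3 (MEM): stall WR_PORT — free A2,Mu0,Ld1,B1 rp3 wp0
slot 4 (MUL): stall FU — free A2,Mu0,Ld1,B1 rp3 wp0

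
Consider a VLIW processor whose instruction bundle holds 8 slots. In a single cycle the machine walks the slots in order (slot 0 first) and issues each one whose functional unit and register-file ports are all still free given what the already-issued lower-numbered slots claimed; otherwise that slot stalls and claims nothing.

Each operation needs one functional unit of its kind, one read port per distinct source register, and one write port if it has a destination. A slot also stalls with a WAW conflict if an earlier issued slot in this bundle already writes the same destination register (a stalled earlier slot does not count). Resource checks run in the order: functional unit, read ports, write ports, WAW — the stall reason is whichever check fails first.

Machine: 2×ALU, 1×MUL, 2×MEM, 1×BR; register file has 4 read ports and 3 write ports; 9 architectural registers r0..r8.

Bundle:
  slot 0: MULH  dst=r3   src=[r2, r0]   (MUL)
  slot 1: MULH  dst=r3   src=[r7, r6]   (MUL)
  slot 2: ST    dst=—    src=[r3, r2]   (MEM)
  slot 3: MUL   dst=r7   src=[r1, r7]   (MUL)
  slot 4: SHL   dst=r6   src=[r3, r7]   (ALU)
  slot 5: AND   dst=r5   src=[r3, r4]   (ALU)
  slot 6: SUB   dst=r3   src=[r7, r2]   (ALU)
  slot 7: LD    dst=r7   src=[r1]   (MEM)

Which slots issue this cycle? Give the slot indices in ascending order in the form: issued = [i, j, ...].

#0 MUL src=r2,r0 dispatched  <A:2 Mu:0 Ld:2 B:1 rd:2 wr:2>
#1 MUL src=r7,r6 held:FU  <A:2 Mu:0 Ld:2 B:1 rd:2 wr:2>
#2 MEM src=r3,r2 dispatched  <A:2 Mu:0 Ld:1 B:1 rd:0 wr:2>
#3 MUL src=r1,r7 held:FU  <A:2 Mu:0 Ld:1 B:1 rd:0 wr:2>
#4 ALU src=r3,r7 held:RD_PORT  <A:2 Mu:0 Ld:1 B:1 rd:0 wr:2>
#5 ALU src=r3,r4 held:RD_PORT  <A:2 Mu:0 Ld:1 B:1 rd:0 wr:2>
#6 ALU src=r7,r2 held:RD_PORT  <A:2 Mu:0 Ld:1 B:1 rd:0 wr:2>
#7 MEM src=r1 held:RD_PORT  <A:2 Mu:0 Ld:1 B:1 rd:0 wr:2>

issued = [0, 2]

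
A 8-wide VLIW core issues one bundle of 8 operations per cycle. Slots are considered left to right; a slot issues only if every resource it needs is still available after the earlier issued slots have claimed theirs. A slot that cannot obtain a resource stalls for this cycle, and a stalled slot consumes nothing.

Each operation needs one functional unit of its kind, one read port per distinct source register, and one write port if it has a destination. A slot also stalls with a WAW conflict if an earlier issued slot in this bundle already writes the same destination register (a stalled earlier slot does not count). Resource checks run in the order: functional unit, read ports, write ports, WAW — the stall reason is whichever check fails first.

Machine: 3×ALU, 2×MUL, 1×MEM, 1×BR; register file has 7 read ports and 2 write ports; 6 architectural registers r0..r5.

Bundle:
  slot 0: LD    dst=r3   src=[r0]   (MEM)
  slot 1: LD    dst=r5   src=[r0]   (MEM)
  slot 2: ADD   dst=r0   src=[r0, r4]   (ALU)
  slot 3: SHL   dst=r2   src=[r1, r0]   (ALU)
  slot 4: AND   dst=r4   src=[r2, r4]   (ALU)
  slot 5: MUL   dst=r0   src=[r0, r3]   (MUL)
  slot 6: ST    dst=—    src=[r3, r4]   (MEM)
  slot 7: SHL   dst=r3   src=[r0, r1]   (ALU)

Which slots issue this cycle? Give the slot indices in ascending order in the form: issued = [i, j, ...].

issued = [0, 2]

[0] MEM needs rd=1 wr=1: ok; after: ALU=3 MUL=2 MEM=0 BR=1, R=6, W=1
[1] MEM needs rd=1 wr=1: FU; after: ALU=3 MUL=2 MEM=0 BR=1, R=6, W=1
[2] ALU needs rd=2 wr=1: ok; after: ALU=2 MUL=2 MEM=0 BR=1, R=4, W=0
[3] ALU needs rd=2 wr=1: WR_PORT; after: ALU=2 MUL=2 MEM=0 BR=1, R=4, W=0
[4] ALU needs rd=2 wr=1: WR_PORT; after: ALU=2 MUL=2 MEM=0 BR=1, R=4, W=0
[5] MUL needs rd=2 wr=1: WR_PORT; after: ALU=2 MUL=2 MEM=0 BR=1, R=4, W=0
[6] MEM needs rd=2 wr=0: FU; after: ALU=2 MUL=2 MEM=0 BR=1, R=4, W=0
[7] ALU needs rd=2 wr=1: WR_PORT; after: ALU=2 MUL=2 MEM=0 BR=1, R=4, W=0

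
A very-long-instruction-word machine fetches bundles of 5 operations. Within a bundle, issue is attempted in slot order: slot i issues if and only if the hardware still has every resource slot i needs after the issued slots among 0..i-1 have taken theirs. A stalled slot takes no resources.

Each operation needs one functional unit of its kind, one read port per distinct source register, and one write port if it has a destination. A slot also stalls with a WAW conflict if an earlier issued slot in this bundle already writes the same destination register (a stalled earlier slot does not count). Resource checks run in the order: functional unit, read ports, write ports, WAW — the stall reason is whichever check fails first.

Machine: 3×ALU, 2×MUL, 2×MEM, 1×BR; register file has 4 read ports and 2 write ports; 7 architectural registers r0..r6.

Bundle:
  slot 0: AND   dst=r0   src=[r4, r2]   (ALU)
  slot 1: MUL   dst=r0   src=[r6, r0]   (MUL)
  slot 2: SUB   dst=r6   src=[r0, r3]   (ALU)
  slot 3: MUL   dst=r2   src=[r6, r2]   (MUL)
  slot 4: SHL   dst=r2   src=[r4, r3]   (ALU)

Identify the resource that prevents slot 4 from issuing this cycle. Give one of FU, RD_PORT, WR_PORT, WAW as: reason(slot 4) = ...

reason(slot 4) = RD_PORT

[0] ALU needs rd=2 wr=1: ok; after: ALU=2 MUL=2 MEM=2 BR=1, R=2, W=1
[1] MUL needs rd=2 wr=1: WAW; after: ALU=2 MUL=2 MEM=2 BR=1, R=2, W=1
[2] ALU needs rd=2 wr=1: ok; after: ALU=1 MUL=2 MEM=2 BR=1, R=0, W=0
[3] MUL needs rd=2 wr=1: RD_PORT; after: ALU=1 MUL=2 MEM=2 BR=1, R=0, W=0
[4] ALU needs rd=2 wr=1: RD_PORT; after: ALU=1 MUL=2 MEM=2 BR=1, R=0, W=0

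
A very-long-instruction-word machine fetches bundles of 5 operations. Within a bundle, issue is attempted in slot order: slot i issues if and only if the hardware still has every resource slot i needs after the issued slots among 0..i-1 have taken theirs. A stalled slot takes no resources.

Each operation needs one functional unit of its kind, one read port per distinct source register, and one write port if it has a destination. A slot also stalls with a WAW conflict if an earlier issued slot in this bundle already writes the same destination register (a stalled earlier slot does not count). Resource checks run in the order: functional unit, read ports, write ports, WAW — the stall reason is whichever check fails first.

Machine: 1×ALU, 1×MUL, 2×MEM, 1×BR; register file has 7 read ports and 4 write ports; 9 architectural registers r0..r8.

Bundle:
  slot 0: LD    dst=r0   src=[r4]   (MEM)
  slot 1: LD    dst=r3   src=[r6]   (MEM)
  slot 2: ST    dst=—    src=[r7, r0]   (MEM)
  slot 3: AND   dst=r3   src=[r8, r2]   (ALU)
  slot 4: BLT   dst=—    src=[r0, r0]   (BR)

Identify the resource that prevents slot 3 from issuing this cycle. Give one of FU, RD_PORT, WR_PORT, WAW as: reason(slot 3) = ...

  0. MEM→r0 ⇒ go  {1A/1Mu/1Ld/1B | 6r 3w}
  1. MEM→r3 ⇒ go  {1A/1Mu/0Ld/1B | 5r 2w}
  2. MEM ⇒ no(FU)  {1A/1Mu/0Ld/1B | 5r 2w}
  3. ALU→r3 ⇒ no(WAW)  {1A/1Mu/0Ld/1B | 5r 2w}
  4. BR ⇒ go  {1A/1Mu/0Ld/0B | 4r 2w}

reason(slot 3) = WAW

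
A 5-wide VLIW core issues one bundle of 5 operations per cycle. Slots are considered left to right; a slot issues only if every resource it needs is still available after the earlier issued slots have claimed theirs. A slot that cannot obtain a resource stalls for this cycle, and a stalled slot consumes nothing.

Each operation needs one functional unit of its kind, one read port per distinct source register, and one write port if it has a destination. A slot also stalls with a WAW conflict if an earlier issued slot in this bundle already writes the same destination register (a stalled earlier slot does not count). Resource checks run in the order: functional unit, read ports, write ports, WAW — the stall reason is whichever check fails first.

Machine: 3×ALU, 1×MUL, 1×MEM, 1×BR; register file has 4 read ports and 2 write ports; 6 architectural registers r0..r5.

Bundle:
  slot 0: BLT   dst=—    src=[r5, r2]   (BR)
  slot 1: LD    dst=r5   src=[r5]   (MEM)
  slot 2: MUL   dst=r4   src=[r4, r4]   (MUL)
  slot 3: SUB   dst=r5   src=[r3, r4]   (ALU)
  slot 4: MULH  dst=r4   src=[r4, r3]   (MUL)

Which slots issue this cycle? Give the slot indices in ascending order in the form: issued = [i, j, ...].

[0] BR needs rd=2 wr=0: ok; after: ALU=3 MUL=1 MEM=1 BR=0, R=2, W=2
[1] MEM needs rd=1 wr=1: ok; after: ALU=3 MUL=1 MEM=0 BR=0, R=1, W=1
[2] MUL needs rd=1 wr=1: ok; after: ALU=3 MUL=0 MEM=0 BR=0, R=0, W=0
[3] ALU needs rd=2 wr=1: RD_PORT; after: ALU=3 MUL=0 MEM=0 BR=0, R=0, W=0
[4] MUL needs rd=2 wr=1: FU; after: ALU=3 MUL=0 MEM=0 BR=0, R=0, W=0

issued = [0, 1, 2]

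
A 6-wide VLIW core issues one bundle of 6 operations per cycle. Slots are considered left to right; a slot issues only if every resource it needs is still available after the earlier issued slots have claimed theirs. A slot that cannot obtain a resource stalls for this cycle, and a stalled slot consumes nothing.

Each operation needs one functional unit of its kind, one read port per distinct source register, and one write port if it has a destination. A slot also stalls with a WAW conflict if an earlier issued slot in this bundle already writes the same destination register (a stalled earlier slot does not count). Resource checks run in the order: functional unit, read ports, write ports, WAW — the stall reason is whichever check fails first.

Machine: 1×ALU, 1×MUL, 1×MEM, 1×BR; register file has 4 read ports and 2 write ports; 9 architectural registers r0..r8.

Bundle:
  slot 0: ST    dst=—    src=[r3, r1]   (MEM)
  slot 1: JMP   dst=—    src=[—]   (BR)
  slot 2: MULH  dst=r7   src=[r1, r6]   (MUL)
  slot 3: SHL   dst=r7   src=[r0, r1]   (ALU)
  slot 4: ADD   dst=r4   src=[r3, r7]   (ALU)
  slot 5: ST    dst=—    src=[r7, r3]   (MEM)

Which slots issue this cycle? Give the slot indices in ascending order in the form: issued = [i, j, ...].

(0) want 1×MEM +2rd +0wr — yes → AL1|MU1|ME0|BR1|rd2|wr2
(1) want 1×BR +0rd +0wr — yes → AL1|MU1|ME0|BR0|rd2|wr2
(2) want 1×MUL +2rd +1wr — yes → AL1|MU0|ME0|BR0|rd0|wr1
(3) want 1×ALU +2rd +1wr — RD_PORT → AL1|MU0|ME0|BR0|rd0|wr1
(4) want 1×ALU +2rd +1wr — RD_PORT → AL1|MU0|ME0|BR0|rd0|wr1
(5) want 1×MEM +2rd +0wr — FU → AL1|MU0|ME0|BR0|rd0|wr1

issued = [0, 1, 2]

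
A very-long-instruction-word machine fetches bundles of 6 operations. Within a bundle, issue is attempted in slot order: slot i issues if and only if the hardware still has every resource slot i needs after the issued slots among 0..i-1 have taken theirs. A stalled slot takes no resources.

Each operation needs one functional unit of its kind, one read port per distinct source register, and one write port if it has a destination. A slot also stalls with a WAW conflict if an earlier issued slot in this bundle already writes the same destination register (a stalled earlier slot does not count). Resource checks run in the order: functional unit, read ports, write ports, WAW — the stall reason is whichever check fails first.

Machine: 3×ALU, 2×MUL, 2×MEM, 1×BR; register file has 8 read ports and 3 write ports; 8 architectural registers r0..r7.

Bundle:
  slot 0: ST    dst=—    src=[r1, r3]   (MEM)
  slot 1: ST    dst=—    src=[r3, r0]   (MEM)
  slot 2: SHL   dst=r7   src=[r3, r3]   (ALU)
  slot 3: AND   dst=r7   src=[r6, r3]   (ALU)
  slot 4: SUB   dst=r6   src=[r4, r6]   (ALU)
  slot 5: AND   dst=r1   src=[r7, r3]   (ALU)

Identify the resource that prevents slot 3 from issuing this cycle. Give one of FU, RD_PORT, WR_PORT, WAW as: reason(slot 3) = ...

  0. MEM ⇒ go  {3A/2Mu/1Ld/1B | 6r 3w}
  1. MEM ⇒ go  {3A/2Mu/0Ld/1B | 4r 3w}
  2. ALU→r7 ⇒ go  {2A/2Mu/0Ld/1B | 3r 2w}
  3. ALU→r7 ⇒ no(WAW)  {2A/2Mu/0Ld/1B | 3r 2w}
  4. ALU→r6 ⇒ go  {1A/2Mu/0Ld/1B | 1r 1w}
  5. ALU→r1 ⇒ no(RD_PORT)  {1A/2Mu/0Ld/1B | 1r 1w}

reason(slot 3) = WAW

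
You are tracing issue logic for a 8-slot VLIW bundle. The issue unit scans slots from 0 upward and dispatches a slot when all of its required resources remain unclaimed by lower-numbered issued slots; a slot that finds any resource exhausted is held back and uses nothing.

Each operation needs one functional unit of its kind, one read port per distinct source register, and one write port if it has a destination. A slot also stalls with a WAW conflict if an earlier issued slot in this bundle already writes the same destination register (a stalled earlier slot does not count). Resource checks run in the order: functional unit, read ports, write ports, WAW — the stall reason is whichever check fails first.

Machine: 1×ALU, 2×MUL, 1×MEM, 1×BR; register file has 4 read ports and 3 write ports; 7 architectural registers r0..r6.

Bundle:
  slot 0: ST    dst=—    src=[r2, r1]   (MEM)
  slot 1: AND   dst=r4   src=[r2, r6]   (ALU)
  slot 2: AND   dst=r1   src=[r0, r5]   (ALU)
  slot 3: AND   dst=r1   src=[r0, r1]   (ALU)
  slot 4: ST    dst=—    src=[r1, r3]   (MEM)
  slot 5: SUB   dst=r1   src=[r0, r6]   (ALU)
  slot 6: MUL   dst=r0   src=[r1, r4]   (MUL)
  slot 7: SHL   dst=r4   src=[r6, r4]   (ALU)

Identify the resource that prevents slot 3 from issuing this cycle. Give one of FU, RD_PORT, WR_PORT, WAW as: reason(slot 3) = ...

slot 0 (MEM): ISSUE — free A1,Mu2,Ld0,B1 rp2 wp3
slot 1 (ALU): ISSUE — free A0,Mu2,Ld0,B1 rp0 wp2
slot 2 (ALU): stall FU — free A0,Mu2,Ld0,B1 rp0 wp2
slot 3 (ALU): stall FU — free A0,Mu2,Ld0,B1 rp0 wp2
slot 4 (MEM): stall FU — free A0,Mu2,Ld0,B1 rp0 wp2
slot 5 (ALU): stall FU — free A0,Mu2,Ld0,B1 rp0 wp2
slot 6 (MUL): stall RD_PORT — free A0,Mu2,Ld0,B1 rp0 wp2
slot 7 (ALU): stall FU — free A0,Mu2,Ld0,B1 rp0 wp2

reason(slot 3) = FU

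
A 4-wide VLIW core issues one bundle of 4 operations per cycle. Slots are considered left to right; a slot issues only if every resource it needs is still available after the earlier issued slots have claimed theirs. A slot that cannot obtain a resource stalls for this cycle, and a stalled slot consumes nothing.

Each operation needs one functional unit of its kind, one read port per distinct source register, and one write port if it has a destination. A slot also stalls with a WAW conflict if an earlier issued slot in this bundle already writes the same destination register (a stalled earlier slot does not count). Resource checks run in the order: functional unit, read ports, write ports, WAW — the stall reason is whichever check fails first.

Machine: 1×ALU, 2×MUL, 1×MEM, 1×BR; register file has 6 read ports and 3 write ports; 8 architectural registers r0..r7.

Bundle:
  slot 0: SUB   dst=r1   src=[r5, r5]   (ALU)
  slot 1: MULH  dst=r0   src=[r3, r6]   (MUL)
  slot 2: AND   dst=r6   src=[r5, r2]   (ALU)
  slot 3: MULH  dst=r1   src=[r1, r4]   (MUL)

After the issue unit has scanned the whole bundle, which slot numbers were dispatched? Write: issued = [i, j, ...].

issued = [0, 1]

#0 ALU src=r5,r5 dispatched  <A:0 Mu:2 Ld:1 B:1 rd:5 wr:2>
#1 MUL src=r3,r6 dispatched  <A:0 Mu:1 Ld:1 B:1 rd:3 wr:1>
#2 ALU src=r5,r2 held:FU  <A:0 Mu:1 Ld:1 B:1 rd:3 wr:1>
#3 MUL src=r1,r4 held:WAW  <A:0 Mu:1 Ld:1 B:1 rd:3 wr:1>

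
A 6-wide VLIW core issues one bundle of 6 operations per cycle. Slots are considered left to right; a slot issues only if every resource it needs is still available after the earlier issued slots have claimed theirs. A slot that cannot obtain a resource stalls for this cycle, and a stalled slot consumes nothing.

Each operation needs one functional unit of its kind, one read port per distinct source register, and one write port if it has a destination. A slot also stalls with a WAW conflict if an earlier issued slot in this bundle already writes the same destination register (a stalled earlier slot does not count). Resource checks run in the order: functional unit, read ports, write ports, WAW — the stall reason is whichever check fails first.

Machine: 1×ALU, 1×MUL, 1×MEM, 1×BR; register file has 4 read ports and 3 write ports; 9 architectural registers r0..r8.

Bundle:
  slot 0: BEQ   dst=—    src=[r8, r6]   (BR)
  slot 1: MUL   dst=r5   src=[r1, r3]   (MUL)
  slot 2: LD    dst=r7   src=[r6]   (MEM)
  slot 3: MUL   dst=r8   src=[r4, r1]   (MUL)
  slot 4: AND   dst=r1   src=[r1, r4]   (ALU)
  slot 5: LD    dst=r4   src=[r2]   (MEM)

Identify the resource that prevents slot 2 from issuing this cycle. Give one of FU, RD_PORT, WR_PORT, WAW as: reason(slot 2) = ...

reason(slot 2) = RD_PORT

(0) want 1×BR +2rd +0wr — yes → AL1|MU1|ME1|BR0|rd2|wr3
(1) want 1×MUL +2rd +1wr — yes → AL1|MU0|ME1|BR0|rd0|wr2
(2) want 1×MEM +1rd +1wr — RD_PORT → AL1|MU0|ME1|BR0|rd0|wr2
(3) want 1×MUL +2rd +1wr — FU → AL1|MU0|ME1|BR0|rd0|wr2
(4) want 1×ALU +2rd +1wr — RD_PORT → AL1|MU0|ME1|BR0|rd0|wr2
(5) want 1×MEM +1rd +1wr — RD_PORT → AL1|MU0|ME1|BR0|rd0|wr2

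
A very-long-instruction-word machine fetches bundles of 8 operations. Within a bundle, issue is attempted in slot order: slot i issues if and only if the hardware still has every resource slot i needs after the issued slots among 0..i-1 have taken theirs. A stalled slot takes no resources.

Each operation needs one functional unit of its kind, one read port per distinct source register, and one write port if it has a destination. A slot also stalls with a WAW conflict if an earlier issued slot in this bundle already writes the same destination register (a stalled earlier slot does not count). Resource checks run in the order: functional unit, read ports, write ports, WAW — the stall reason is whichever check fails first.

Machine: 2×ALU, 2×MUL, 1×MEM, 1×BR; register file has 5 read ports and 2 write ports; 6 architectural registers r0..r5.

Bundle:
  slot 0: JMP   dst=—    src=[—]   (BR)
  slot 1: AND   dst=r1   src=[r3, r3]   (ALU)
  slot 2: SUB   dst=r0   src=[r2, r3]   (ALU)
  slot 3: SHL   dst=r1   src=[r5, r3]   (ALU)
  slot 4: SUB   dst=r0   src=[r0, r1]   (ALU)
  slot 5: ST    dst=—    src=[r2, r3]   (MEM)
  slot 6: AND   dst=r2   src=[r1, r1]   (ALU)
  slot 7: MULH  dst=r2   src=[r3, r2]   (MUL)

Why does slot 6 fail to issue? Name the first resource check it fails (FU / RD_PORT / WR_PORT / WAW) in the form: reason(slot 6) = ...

#0 BR src=- dispatched  <A:2 Mu:2 Ld:1 B:0 rd:5 wr:2>
#1 ALU src=r3,r3 dispatched  <A:1 Mu:2 Ld:1 B:0 rd:4 wr:1>
#2 ALU src=r2,r3 dispatched  <A:0 Mu:2 Ld:1 B:0 rd:2 wr:0>
#3 ALU src=r5,r3 held:FU  <A:0 Mu:2 Ld:1 B:0 rd:2 wr:0>
#4 ALU src=r0,r1 held:FU  <A:0 Mu:2 Ld:1 B:0 rd:2 wr:0>
#5 MEM src=r2,r3 dispatched  <A:0 Mu:2 Ld:0 B:0 rd:0 wr:0>
#6 ALU src=r1,r1 held:FU  <A:0 Mu:2 Ld:0 B:0 rd:0 wr:0>
#7 MUL src=r3,r2 held:RD_PORT  <A:0 Mu:2 Ld:0 B:0 rd:0 wr:0>

reason(slot 6) = FU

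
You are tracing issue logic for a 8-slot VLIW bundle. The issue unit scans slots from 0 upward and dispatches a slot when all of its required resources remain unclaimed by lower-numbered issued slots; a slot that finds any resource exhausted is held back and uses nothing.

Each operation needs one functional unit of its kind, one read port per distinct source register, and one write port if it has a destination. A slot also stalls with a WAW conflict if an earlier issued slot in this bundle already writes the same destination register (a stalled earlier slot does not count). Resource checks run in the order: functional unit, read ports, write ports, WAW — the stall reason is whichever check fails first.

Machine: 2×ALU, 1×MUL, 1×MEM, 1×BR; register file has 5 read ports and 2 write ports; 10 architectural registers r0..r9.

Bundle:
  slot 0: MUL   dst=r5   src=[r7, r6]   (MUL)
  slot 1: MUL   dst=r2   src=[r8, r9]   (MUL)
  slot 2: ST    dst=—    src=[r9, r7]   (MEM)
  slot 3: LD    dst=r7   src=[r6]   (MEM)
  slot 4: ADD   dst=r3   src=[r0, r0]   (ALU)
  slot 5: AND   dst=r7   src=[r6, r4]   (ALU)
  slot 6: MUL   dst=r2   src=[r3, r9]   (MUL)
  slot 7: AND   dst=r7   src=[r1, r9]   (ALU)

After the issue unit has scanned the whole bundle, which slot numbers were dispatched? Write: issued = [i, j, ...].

slot 0 (MUL): ISSUE — free A2,Mu0,Ld1,B1 rp3 wp1
slot 1 (MUL): stall FU — free A2,Mu0,Ld1,B1 rp3 wp1
slot 2 (MEM): ISSUE — free A2,Mu0,Ld0,B1 rp1 wp1
slot 3 (MEM): stall FU — free A2,Mu0,Ld0,B1 rp1 wp1
slot 4 (ALU): ISSUE — free A1,Mu0,Ld0,B1 rp0 wp0
slot 5 (ALU): stall RD_PORT — free A1,Mu0,Ld0,B1 rp0 wp0
slot 6 (MUL): stall FU — free A1,Mu0,Ld0,B1 rp0 wp0
slot 7 (ALU): stall RD_PORT — free A1,Mu0,Ld0,B1 rp0 wp0

issued = [0, 2, 4]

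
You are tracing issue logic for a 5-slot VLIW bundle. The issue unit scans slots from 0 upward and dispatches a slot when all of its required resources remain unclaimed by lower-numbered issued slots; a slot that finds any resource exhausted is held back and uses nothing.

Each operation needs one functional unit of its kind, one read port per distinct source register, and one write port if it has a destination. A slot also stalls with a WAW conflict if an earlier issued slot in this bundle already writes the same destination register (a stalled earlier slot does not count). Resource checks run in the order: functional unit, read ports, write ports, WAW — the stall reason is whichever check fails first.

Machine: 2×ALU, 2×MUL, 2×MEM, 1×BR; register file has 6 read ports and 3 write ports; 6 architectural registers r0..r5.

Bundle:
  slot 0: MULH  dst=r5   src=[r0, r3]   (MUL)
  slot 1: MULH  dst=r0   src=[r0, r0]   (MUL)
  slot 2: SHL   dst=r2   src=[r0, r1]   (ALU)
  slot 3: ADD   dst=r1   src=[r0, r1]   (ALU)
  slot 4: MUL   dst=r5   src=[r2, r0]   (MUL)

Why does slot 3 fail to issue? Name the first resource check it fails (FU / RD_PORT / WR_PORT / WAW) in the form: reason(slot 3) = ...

reason(slot 3) = RD_PORT

slot 0 (MUL): ISSUE — free A2,Mu1,Ld2,B1 rp4 wp2
slot 1 (MUL): ISSUE — free A2,Mu0,Ld2,B1 rp3 wp1
slot 2 (ALU): ISSUE — free A1,Mu0,Ld2,B1 rp1 wp0
slot 3 (ALU): stall RD_PORT — free A1,Mu0,Ld2,B1 rp1 wp0
slot 4 (MUL): stall FU — free A1,Mu0,Ld2,B1 rp1 wp0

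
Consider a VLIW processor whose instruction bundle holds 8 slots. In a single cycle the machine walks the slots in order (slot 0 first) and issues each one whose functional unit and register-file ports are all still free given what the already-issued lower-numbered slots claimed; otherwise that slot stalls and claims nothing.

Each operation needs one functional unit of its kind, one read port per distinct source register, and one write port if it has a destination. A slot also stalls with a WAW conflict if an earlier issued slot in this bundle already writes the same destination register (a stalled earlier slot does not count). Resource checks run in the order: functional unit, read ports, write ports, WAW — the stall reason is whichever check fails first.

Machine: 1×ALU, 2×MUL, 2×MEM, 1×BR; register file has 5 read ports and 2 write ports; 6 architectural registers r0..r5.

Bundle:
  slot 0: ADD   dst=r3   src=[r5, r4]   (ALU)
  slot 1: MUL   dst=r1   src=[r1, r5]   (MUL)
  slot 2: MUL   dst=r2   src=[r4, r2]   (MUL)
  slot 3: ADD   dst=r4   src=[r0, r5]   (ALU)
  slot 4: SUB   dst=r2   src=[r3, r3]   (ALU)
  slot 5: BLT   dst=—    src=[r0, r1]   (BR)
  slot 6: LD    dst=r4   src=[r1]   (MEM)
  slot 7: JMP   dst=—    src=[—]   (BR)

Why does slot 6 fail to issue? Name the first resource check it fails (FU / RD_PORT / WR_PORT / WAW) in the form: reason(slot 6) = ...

(0) want 1×ALU +2rd +1wr — yes → AL0|MU2|ME2|BR1|rd3|wr1
(1) want 1×MUL +2rd +1wr — yes → AL0|MU1|ME2|BR1|rd1|wr0
(2) want 1×MUL +2rd +1wr — RD_PORT → AL0|MU1|ME2|BR1|rd1|wr0
(3) want 1×ALU +2rd +1wr — FU → AL0|MU1|ME2|BR1|rd1|wr0
(4) want 1×ALU +1rd +1wr — FU → AL0|MU1|ME2|BR1|rd1|wr0
(5) want 1×BR +2rd +0wr — RD_PORT → AL0|MU1|ME2|BR1|rd1|wr0
(6) want 1×MEM +1rd +1wr — WR_PORT → AL0|MU1|ME2|BR1|rd1|wr0
(7) want 1×BR +0rd +0wr — yes → AL0|MU1|ME2|BR0|rd1|wr0

reason(slot 6) = WR_PORT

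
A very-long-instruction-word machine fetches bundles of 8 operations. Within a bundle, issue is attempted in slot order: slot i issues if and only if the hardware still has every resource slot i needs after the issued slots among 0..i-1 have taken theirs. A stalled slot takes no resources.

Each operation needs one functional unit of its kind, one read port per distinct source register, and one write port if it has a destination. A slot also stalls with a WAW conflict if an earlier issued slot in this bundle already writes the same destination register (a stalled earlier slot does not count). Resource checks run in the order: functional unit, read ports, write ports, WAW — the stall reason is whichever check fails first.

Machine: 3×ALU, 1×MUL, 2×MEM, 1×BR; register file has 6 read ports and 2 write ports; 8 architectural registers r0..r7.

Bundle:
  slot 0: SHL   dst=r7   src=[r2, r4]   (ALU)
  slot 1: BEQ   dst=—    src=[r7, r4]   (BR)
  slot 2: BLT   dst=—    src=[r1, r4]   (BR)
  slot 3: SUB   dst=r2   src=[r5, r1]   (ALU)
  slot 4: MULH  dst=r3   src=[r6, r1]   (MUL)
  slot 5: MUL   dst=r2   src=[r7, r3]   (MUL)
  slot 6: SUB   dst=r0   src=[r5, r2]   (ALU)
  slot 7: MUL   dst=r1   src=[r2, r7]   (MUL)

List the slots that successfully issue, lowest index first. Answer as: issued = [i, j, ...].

slot 0 (ALU): ISSUE — free A2,Mu1,Ld2,B1 rp4 wp1
slot 1 (BR): ISSUE — free A2,Mu1,Ld2,B0 rp2 wp1
slot 2 (BR): stall FU — free A2,Mu1,Ld2,B0 rp2 wp1
slot 3 (ALU): ISSUE — free A1,Mu1,Ld2,B0 rp0 wp0
slot 4 (MUL): stall RD_PORT — free A1,Mu1,Ld2,B0 rp0 wp0
slot 5 (MUL): stall RD_PORT — free A1,Mu1,Ld2,B0 rp0 wp0
slot 6 (ALU): stall RD_PORT — free A1,Mu1,Ld2,B0 rp0 wp0
slot 7 (MUL): stall RD_PORT — free A1,Mu1,Ld2,B0 rp0 wp0

issued = [0, 1, 3]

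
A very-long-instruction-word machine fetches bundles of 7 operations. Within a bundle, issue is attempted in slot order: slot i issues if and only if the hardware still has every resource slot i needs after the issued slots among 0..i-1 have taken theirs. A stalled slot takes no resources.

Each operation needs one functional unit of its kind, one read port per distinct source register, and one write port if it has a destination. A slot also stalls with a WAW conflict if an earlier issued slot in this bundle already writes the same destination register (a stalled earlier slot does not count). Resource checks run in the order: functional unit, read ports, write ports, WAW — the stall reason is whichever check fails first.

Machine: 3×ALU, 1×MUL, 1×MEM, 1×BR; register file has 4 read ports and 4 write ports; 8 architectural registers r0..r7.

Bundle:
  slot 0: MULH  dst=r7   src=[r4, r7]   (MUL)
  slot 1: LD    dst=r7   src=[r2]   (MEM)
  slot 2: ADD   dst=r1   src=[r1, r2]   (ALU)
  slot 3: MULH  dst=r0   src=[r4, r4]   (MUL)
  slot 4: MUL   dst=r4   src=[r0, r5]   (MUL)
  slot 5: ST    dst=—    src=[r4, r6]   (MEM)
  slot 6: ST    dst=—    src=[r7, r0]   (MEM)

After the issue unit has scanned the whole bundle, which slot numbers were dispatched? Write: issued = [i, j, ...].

issued = [0, 2]

(0) want 1×MUL +2rd +1wr — yes → AL3|MU0|ME1|BR1|rd2|wr3
(1) want 1×MEM +1rd +1wr — WAW → AL3|MU0|ME1|BR1|rd2|wr3
(2) want 1×ALU +2rd +1wr — yes → AL2|MU0|ME1|BR1|rd0|wr2
(3) want 1×MUL +1rd +1wr — FU → AL2|MU0|ME1|BR1|rd0|wr2
(4) want 1×MUL +2rd +1wr — FU → AL2|MU0|ME1|BR1|rd0|wr2
(5) want 1×MEM +2rd +0wr — RD_PORT → AL2|MU0|ME1|BR1|rd0|wr2
(6) want 1×MEM +2rd +0wr — RD_PORT → AL2|MU0|ME1|BR1|rd0|wr2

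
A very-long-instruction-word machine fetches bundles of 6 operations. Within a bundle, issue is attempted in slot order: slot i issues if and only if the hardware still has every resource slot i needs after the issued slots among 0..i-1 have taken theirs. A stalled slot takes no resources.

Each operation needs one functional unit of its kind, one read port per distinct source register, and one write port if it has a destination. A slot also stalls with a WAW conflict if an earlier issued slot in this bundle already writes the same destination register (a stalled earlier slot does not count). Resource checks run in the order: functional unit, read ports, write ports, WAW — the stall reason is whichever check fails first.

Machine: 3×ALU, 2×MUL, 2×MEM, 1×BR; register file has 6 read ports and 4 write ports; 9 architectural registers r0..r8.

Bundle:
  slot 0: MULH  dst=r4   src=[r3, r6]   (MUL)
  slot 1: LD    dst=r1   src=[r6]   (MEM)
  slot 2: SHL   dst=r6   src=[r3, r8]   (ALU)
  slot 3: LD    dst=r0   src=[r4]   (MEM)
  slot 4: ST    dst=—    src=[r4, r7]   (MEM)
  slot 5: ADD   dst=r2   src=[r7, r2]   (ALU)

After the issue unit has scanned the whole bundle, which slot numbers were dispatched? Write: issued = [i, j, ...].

[0] MUL needs rd=2 wr=1: ok; after: ALU=3 MUL=1 MEM=2 BR=1, R=4, W=3
[1] MEM needs rd=1 wr=1: ok; after: ALU=3 MUL=1 MEM=1 BR=1, R=3, W=2
[2] ALU needs rd=2 wr=1: ok; after: ALU=2 MUL=1 MEM=1 BR=1, R=1, W=1
[3] MEM needs rd=1 wr=1: ok; after: ALU=2 MUL=1 MEM=0 BR=1, R=0, W=0
[4] MEM needs rd=2 wr=0: FU; after: ALU=2 MUL=1 MEM=0 BR=1, R=0, W=0
[5] ALU needs rd=2 wr=1: RD_PORT; after: ALU=2 MUL=1 MEM=0 BR=1, R=0, W=0

issued = [0, 1, 2, 3]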